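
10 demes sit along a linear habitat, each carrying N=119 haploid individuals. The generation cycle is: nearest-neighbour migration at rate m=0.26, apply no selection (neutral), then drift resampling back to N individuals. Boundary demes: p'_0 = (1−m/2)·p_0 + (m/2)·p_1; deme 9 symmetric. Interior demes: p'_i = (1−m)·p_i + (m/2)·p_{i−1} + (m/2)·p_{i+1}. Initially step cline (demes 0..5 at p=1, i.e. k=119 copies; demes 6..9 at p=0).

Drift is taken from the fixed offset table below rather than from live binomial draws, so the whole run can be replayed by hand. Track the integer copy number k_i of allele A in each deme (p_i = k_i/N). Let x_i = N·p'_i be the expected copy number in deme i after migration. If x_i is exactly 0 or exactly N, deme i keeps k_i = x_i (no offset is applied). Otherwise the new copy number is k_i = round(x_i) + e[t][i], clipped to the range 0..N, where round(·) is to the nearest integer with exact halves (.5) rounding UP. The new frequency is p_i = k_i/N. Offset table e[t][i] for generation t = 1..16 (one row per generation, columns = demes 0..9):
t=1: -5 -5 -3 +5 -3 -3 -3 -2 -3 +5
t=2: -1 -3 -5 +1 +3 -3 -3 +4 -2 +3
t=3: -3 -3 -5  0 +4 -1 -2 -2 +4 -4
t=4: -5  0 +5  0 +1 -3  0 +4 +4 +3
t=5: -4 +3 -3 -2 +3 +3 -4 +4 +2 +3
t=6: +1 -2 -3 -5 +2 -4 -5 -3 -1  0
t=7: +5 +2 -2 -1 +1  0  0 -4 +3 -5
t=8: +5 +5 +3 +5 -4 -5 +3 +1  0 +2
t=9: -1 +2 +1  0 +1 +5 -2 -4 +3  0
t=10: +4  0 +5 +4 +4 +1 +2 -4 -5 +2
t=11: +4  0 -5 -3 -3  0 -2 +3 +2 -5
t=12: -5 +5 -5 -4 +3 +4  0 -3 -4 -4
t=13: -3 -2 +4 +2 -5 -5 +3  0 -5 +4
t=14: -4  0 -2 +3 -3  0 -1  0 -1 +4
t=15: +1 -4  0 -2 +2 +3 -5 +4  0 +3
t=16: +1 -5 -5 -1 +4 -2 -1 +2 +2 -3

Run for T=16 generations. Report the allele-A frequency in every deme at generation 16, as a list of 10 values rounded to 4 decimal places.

t=0: k=[119 119 119 119 119 119 0 0 0 0]
t=1: x=[119.0000 119.0000 119.0000 119.0000 119.0000 103.5300 15.4700 0.0000 0.0000 0.0000] k=[119 119 119 119 119 101 12 0 0 0]
t=2: x=[119.0000 119.0000 119.0000 119.0000 116.6600 91.7700 22.0100 1.5600 0.0000 0.0000] k=[119 119 119 119 119 89 19 6 0 0]
t=3: x=[119.0000 119.0000 119.0000 119.0000 115.1000 83.8000 26.4100 6.9100 0.7800 0.0000] k=[119 119 119 119 119 83 24 5 5 0]
t=4: x=[119.0000 119.0000 119.0000 119.0000 114.3200 80.0100 29.2000 7.4700 4.3500 0.6500] k=[119 119 119 119 115 77 29 11 8 4]
t=5: x=[119.0000 119.0000 119.0000 118.4800 110.5800 75.7000 32.9000 12.9500 7.8700 4.5200] k=[119 119 119 116 114 79 29 17 10 8]
t=6: x=[119.0000 119.0000 118.6100 116.1300 109.7100 77.0500 33.9400 17.6500 10.6500 8.2600] k=[119 119 116 111 112 73 29 15 10 8]
t=7: x=[119.0000 118.6100 115.7400 111.7800 106.8000 72.3500 32.9000 16.1700 10.3900 8.2600] k=[119 119 114 111 108 72 33 12 13 3]
t=8: x=[119.0000 118.3500 114.2600 111.0000 103.7100 71.6100 35.3400 14.8600 11.5700 4.3000] k=[119 119 117 116 100 67 38 16 12 6]
t=9: x=[119.0000 118.7400 117.1300 114.0500 97.7900 67.5200 38.9100 18.3400 11.7400 6.7800] k=[119 119 118 114 99 73 37 14 15 7]
t=10: x=[119.0000 118.8700 117.6100 112.5700 97.5700 71.7000 38.6900 17.1200 13.8300 8.0400] k=[119 119 119 117 102 73 41 13 9 10]
t=11: x=[119.0000 119.0000 118.7400 115.3100 100.1800 72.6100 41.5200 16.1200 9.6500 9.8700] k=[119 119 114 112 97 73 40 19 12 5]
t=12: x=[119.0000 118.3500 114.3900 110.3100 95.8300 71.8300 41.5600 20.8200 12.0000 5.9100] k=[119 119 109 106 99 76 42 18 8 2]
t=13: x=[119.0000 117.7000 109.9100 105.4800 96.9200 74.5700 43.3000 19.8200 8.5200 2.7800] k=[119 116 114 107 92 70 46 20 4 7]
t=14: x=[118.6100 116.1300 113.3500 105.9600 91.0900 69.7400 45.7400 21.3000 6.4700 6.6100] k=[115 116 111 109 88 70 45 21 5 11]
t=15: x=[115.1300 115.2200 111.3900 106.5300 88.3900 69.0900 45.1300 22.0400 7.8600 10.2200] k=[116 111 111 105 90 72 40 26 8 13]
t=16: x=[115.3500 111.6500 110.2200 103.8300 89.6100 70.1800 42.3400 25.4800 10.9900 12.3500] k=[116 107 105 103 94 68 41 27 13 9]

[0.9748, 0.8992, 0.8824, 0.8655, 0.7899, 0.5714, 0.3445, 0.2269, 0.1092, 0.0756]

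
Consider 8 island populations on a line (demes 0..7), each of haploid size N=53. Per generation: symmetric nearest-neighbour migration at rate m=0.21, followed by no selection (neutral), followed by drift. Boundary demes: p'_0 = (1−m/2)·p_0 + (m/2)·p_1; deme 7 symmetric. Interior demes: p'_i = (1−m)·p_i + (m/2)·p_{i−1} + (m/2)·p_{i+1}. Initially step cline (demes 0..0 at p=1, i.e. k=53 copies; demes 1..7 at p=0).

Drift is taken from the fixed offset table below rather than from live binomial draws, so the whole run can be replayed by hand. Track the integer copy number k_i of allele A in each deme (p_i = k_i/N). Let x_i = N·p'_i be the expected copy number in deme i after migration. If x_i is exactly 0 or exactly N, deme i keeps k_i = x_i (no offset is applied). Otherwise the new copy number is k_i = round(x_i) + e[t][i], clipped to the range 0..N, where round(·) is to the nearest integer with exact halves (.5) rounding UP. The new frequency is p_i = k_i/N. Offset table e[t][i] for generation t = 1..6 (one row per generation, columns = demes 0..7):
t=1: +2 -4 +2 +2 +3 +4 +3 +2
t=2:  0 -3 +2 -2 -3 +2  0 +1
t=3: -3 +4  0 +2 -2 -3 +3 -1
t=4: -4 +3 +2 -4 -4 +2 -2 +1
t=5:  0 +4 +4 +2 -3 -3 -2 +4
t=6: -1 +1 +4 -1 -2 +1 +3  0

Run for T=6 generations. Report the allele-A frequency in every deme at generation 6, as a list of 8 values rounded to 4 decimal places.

t=0: k=[53 0 0 0 0 0 0 0]
t=1: x=[47.4350 5.5650 0.0000 0.0000 0.0000 0.0000 0.0000 0.0000] k=[49 2 0 0 0 0 0 0]
t=2: x=[44.0650 6.7250 0.2100 0.0000 0.0000 0.0000 0.0000 0.0000] k=[44 4 2 0 0 0 0 0]
t=3: x=[39.8000 7.9900 2.0000 0.2100 0.0000 0.0000 0.0000 0.0000] k=[37 12 2 2 0 0 0 0]
t=4: x=[34.3750 13.5750 3.0500 1.7900 0.2100 0.0000 0.0000 0.0000] k=[30 17 5 0 0 0 0 0]
t=5: x=[28.6350 17.1050 5.7350 0.5250 0.0000 0.0000 0.0000 0.0000] k=[29 21 10 3 0 0 0 0]
t=6: x=[28.1600 20.6850 10.4200 3.4200 0.3150 0.0000 0.0000 0.0000] k=[27 22 14 2 0 0 0 0]

[0.5094, 0.4151, 0.2642, 0.0377, 0.0000, 0.0000, 0.0000, 0.0000]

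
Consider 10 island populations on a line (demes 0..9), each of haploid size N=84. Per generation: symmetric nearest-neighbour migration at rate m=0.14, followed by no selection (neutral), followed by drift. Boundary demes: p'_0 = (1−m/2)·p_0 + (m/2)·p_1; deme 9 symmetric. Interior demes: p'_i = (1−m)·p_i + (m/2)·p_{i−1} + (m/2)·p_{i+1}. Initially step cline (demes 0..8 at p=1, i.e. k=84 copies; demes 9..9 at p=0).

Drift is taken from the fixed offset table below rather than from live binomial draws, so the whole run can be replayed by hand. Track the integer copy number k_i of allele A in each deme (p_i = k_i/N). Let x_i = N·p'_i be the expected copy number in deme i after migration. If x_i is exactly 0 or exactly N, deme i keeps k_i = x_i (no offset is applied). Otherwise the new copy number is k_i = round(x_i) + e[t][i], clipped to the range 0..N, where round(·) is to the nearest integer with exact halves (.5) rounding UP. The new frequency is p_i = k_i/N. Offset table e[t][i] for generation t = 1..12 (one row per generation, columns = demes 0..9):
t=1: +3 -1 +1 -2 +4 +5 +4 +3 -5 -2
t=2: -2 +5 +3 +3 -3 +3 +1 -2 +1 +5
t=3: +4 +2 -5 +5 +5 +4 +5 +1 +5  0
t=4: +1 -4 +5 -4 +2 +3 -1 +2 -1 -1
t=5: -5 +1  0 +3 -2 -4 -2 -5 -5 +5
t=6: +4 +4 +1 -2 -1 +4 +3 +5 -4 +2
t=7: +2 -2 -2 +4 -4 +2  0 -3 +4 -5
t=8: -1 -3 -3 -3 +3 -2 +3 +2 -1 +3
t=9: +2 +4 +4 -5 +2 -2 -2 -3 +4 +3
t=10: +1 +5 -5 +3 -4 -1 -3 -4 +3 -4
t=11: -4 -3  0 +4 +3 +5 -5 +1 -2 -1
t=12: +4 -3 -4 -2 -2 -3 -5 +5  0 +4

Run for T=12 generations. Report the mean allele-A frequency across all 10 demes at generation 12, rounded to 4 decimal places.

0.8655

t=0: k=[84 84 84 84 84 84 84 84 84 0]
t=1: x=[84.0000 84.0000 84.0000 84.0000 84.0000 84.0000 84.0000 84.0000 78.1200 5.8800] k=[84 84 84 84 84 84 84 84 73 4]
t=2: x=[84.0000 84.0000 84.0000 84.0000 84.0000 84.0000 84.0000 83.2300 68.9400 8.8300] k=[84 84 84 84 84 84 84 81 70 14]
t=3: x=[84.0000 84.0000 84.0000 84.0000 84.0000 84.0000 83.7900 80.4400 66.8500 17.9200] k=[84 84 84 84 84 84 84 81 72 18]
t=4: x=[84.0000 84.0000 84.0000 84.0000 84.0000 84.0000 83.7900 80.5800 68.8500 21.7800] k=[84 84 84 84 84 84 83 83 68 21]
t=5: x=[84.0000 84.0000 84.0000 84.0000 84.0000 83.9300 83.0700 81.9500 65.7600 24.2900] k=[84 84 84 84 84 80 81 77 61 29]
t=6: x=[84.0000 84.0000 84.0000 84.0000 83.7200 80.3500 80.6500 76.1600 59.8800 31.2400] k=[84 84 84 84 83 84 84 81 56 33]
t=7: x=[84.0000 84.0000 84.0000 83.9300 83.1400 83.9300 83.7900 79.4600 56.1400 34.6100] k=[84 84 84 84 79 84 84 76 60 30]
t=8: x=[84.0000 84.0000 84.0000 83.6500 79.7000 83.6500 83.4400 75.4400 59.0200 32.1000] k=[84 84 84 81 83 82 84 77 58 35]
t=9: x=[84.0000 84.0000 83.7900 81.3500 82.7900 82.2100 83.3700 76.1600 57.7200 36.6100] k=[84 84 84 76 84 80 81 73 62 40]
t=10: x=[84.0000 84.0000 83.4400 77.1200 83.1600 80.3500 80.3700 72.7900 61.2300 41.5400] k=[84 84 78 80 79 79 77 69 64 38]
t=11: x=[84.0000 83.5800 78.5600 79.7900 79.0700 78.8600 76.5800 69.2100 62.5300 39.8200] k=[84 81 79 84 82 84 72 70 61 39]
t=12: x=[83.7900 81.0700 79.4900 83.5100 82.2800 83.0200 72.7000 69.5100 60.0900 40.5400] k=[84 78 75 82 80 80 68 75 60 45]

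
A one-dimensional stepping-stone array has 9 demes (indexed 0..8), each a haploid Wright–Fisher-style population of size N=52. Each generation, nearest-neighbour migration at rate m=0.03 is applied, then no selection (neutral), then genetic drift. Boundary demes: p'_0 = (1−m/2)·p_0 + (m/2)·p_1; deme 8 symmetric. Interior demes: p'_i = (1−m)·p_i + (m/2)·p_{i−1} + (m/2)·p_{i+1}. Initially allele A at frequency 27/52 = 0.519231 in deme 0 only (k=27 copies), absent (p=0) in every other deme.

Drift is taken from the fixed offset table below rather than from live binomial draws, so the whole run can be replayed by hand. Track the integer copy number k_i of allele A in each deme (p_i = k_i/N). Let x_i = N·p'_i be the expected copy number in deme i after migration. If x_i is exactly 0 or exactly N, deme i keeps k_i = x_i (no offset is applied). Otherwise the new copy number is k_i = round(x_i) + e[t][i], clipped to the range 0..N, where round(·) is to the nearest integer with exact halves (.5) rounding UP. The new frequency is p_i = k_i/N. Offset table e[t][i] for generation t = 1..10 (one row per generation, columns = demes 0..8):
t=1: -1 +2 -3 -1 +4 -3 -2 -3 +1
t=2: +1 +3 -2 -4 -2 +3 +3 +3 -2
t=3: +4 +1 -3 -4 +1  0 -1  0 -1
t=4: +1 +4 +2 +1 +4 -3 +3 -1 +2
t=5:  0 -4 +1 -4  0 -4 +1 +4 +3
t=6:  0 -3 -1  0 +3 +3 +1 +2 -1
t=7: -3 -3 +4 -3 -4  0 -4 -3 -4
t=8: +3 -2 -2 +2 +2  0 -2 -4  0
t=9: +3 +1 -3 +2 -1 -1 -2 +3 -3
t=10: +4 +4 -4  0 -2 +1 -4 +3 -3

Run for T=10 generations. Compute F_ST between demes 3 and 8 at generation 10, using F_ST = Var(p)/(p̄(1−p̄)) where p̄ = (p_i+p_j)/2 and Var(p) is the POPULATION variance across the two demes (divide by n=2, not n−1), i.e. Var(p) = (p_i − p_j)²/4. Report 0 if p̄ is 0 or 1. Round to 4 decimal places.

t=0: k=[27 0 0 0 0 0 0 0 0]
t=1: x=[26.5950 0.4050 0.0000 0.0000 0.0000 0.0000 0.0000 0.0000 0.0000] k=[26 2 0 0 0 0 0 0 0]
t=2: x=[25.6400 2.3300 0.0300 0.0000 0.0000 0.0000 0.0000 0.0000 0.0000] k=[27 5 0 0 0 0 0 0 0]
t=3: x=[26.6700 5.2550 0.0750 0.0000 0.0000 0.0000 0.0000 0.0000 0.0000] k=[31 6 0 0 0 0 0 0 0]
t=4: x=[30.6250 6.2850 0.0900 0.0000 0.0000 0.0000 0.0000 0.0000 0.0000] k=[32 10 2 0 0 0 0 0 0]
t=5: x=[31.6700 10.2100 2.0900 0.0300 0.0000 0.0000 0.0000 0.0000 0.0000] k=[32 6 3 0 0 0 0 0 0]
t=6: x=[31.6100 6.3450 3.0000 0.0450 0.0000 0.0000 0.0000 0.0000 0.0000] k=[32 3 2 0 0 0 0 0 0]
t=7: x=[31.5650 3.4200 1.9850 0.0300 0.0000 0.0000 0.0000 0.0000 0.0000] k=[29 0 6 0 0 0 0 0 0]
t=8: x=[28.5650 0.5250 5.8200 0.0900 0.0000 0.0000 0.0000 0.0000 0.0000] k=[32 0 4 2 0 0 0 0 0]
t=9: x=[31.5200 0.5400 3.9100 2.0000 0.0300 0.0000 0.0000 0.0000 0.0000] k=[35 2 1 4 0 0 0 0 0]
t=10: x=[34.5050 2.4800 1.0600 3.8950 0.0600 0.0000 0.0000 0.0000 0.0000] k=[39 6 0 4 0 0 0 0 0]

0.0400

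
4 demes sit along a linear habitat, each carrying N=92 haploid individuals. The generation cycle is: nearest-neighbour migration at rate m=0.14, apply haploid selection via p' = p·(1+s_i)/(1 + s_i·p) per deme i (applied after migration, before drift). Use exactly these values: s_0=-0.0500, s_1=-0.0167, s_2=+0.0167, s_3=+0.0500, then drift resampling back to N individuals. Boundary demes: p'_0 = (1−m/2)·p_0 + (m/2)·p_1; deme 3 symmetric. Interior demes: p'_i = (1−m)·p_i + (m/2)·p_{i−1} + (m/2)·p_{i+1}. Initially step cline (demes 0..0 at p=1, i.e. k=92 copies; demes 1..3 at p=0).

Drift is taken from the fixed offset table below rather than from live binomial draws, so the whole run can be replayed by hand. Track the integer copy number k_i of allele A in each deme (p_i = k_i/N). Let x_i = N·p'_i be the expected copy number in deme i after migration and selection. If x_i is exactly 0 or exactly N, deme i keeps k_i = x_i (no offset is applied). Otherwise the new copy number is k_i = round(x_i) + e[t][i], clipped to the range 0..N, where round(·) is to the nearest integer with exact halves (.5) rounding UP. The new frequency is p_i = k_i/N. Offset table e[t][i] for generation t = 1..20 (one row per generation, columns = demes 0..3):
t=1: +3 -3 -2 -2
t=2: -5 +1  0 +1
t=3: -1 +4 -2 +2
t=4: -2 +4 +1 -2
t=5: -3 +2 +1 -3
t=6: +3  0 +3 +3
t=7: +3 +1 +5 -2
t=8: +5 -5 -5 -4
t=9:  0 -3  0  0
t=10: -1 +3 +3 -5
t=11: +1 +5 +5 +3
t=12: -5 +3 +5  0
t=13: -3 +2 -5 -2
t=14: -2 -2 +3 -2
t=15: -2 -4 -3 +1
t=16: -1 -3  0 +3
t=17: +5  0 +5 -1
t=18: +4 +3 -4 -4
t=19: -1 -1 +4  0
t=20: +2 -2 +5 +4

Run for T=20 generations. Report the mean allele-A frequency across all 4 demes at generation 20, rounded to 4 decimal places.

0.2609

t=0: k=[92 0 0 0]
t=1: x=[85.2459 6.3399 0.0000 0.0000] k=[88 3 0 0]
t=2: x=[81.5856 8.6077 0.2135 0.0000] k=[77 10 0 0]
t=3: x=[71.5046 13.7914 0.7116 0.0000] k=[71 18 0 0]
t=4: x=[66.3520 20.1834 1.2807 0.0000] k=[64 24 2 0]
t=5: x=[60.1403 24.9526 3.4546 0.1470] k=[57 27 4 0]
t=6: x=[53.7590 27.1665 5.4138 0.2940] k=[57 27 8 3]
t=7: x=[53.7590 27.4446 9.1151 3.5111] k=[57 28 14 2]
t=8: x=[53.8297 28.7163 14.3393 2.9774] k=[59 24 9 0]
t=9: x=[55.4259 25.0915 9.5610 0.6613] k=[55 22 10 1]
t=10: x=[51.5311 23.1768 10.3613 1.7100] k=[51 26 13 0]
t=11: x=[48.0743 26.5210 13.1860 0.9550] k=[49 32 18 4]
t=12: x=[46.6311 31.8584 18.2410 5.2149] k=[42 35 23 5]
t=13: x=[40.3447 34.2870 22.8634 6.5507] k=[37 36 18 5]
t=14: x=[35.8021 34.4463 18.5945 6.1856] k=[34 32 22 4]
t=15: x=[32.7700 31.0924 21.7135 5.5073] k=[31 27 19 7]
t=16: x=[29.6795 26.4018 18.9682 8.1971] k=[29 23 19 11]
t=17: x=[27.5794 22.8495 18.9682 12.0622] k=[33 23 24 11]
t=18: x=[31.2333 23.4743 23.3070 12.4251] k=[35 26 19 8]
t=19: x=[33.2730 25.8260 18.9682 9.1648] k=[32 25 23 9]
t=20: x=[30.4561 25.0419 22.4398 10.4225] k=[32 23 27 14]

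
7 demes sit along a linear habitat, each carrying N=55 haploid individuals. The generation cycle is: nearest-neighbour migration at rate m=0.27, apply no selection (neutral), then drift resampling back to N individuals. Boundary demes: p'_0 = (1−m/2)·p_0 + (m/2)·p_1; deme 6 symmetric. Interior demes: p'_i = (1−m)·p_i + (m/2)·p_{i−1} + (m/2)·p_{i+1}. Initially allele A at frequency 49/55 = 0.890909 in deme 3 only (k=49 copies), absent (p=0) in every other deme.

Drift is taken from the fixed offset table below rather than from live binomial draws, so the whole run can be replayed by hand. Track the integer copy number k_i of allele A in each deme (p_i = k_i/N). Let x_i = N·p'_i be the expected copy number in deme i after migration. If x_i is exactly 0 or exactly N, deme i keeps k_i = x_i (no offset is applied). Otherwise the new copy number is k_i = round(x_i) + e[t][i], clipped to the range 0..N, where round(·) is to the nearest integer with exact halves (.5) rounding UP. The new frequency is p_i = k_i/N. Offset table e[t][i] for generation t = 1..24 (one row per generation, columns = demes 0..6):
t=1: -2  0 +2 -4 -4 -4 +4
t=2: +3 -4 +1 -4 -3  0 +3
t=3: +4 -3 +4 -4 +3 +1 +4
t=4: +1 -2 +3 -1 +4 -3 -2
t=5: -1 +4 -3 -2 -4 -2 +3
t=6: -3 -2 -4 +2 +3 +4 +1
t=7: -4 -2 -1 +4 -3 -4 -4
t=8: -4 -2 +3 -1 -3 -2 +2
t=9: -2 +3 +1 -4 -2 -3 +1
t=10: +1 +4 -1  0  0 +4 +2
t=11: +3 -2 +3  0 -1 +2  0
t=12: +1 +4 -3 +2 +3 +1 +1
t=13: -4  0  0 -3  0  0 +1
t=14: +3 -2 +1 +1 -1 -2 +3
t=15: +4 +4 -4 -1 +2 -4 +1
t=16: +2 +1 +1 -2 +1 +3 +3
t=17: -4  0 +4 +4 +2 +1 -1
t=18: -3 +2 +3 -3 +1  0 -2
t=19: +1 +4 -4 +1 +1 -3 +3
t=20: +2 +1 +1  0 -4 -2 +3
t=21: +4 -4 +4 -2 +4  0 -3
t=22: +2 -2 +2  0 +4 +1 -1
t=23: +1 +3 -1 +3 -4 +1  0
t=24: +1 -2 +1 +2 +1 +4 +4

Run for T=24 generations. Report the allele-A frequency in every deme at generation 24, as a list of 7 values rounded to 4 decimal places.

[0.3273, 0.2182, 0.2364, 0.2364, 0.1636, 0.2364, 0.2182]

t=0: k=[0 0 0 49 0 0 0]
t=1: x=[0.0000 0.0000 6.6150 35.7700 6.6150 0.0000 0.0000] k=[0 0 9 32 3 0 0]
t=2: x=[0.0000 1.2150 10.8900 24.9800 6.5100 0.4050 0.0000] k=[0 0 12 21 4 0 0]
t=3: x=[0.0000 1.6200 11.5950 17.4900 5.7550 0.5400 0.0000] k=[0 0 16 13 9 2 0]
t=4: x=[0.0000 2.1600 13.4350 12.8650 8.5950 2.6750 0.2700] k=[0 0 16 12 13 0 0]
t=5: x=[0.0000 2.1600 13.3000 12.6750 11.1100 1.7550 0.0000] k=[0 6 10 11 7 0 0]
t=6: x=[0.8100 5.7300 9.5950 10.3250 6.5950 0.9450 0.0000] k=[0 4 6 12 10 5 0]
t=7: x=[0.5400 3.7300 6.5400 10.9200 9.5950 5.0000 0.6750] k=[0 2 6 15 7 1 0]
t=8: x=[0.2700 2.2700 6.6750 12.7050 7.2700 1.6750 0.1350] k=[0 0 10 12 4 0 2]
t=9: x=[0.0000 1.3500 8.9200 10.6500 4.5400 0.8100 1.7300] k=[0 4 10 7 3 0 3]
t=10: x=[0.5400 4.2700 8.7850 6.8650 3.1350 0.8100 2.5950] k=[2 8 8 7 3 5 5]
t=11: x=[2.8100 7.1900 7.8650 6.5950 3.8100 4.7300 5.0000] k=[6 5 11 7 3 7 5]
t=12: x=[5.8650 5.9450 9.6500 7.0000 4.0800 6.1900 5.2700] k=[7 10 7 9 7 7 6]
t=13: x=[7.4050 9.1900 7.6750 8.4600 7.2700 6.8650 6.1350] k=[3 9 8 5 7 7 7]
t=14: x=[3.8100 8.0550 7.7300 5.6750 6.7300 7.0000 7.0000] k=[7 6 9 7 6 5 10]
t=15: x=[6.8650 6.5400 8.3250 7.1350 6.0000 5.8100 9.3250] k=[11 11 4 6 8 2 10]
t=16: x=[11.0000 10.0550 5.2150 6.0000 6.9200 3.8900 8.9200] k=[13 11 6 4 8 7 12]
t=17: x=[12.7300 10.5950 6.4050 4.8100 7.3250 7.8100 11.3250] k=[9 11 10 9 9 9 10]
t=18: x=[9.2700 10.5950 10.0000 9.1350 9.0000 9.1350 9.8650] k=[6 13 13 6 10 9 8]
t=19: x=[6.9450 12.0550 12.0550 7.4850 9.3250 9.0000 8.1350] k=[8 16 8 8 10 6 11]
t=20: x=[9.0800 13.8400 9.0800 8.2700 9.1900 7.2150 10.3250] k=[11 15 10 8 5 5 13]
t=21: x=[11.5400 13.7850 10.4050 7.8650 5.4050 6.0800 11.9200] k=[16 10 14 6 9 6 9]
t=22: x=[15.1900 11.3500 12.3800 7.4850 8.1900 6.8100 8.5950] k=[17 9 14 7 12 8 8]
t=23: x=[15.9200 10.7550 12.3800 8.6200 10.7850 8.5400 8.0000] k=[17 14 11 12 7 10 8]
t=24: x=[16.5950 14.0000 11.5400 11.1900 8.0800 9.3250 8.2700] k=[18 12 13 13 9 13 12]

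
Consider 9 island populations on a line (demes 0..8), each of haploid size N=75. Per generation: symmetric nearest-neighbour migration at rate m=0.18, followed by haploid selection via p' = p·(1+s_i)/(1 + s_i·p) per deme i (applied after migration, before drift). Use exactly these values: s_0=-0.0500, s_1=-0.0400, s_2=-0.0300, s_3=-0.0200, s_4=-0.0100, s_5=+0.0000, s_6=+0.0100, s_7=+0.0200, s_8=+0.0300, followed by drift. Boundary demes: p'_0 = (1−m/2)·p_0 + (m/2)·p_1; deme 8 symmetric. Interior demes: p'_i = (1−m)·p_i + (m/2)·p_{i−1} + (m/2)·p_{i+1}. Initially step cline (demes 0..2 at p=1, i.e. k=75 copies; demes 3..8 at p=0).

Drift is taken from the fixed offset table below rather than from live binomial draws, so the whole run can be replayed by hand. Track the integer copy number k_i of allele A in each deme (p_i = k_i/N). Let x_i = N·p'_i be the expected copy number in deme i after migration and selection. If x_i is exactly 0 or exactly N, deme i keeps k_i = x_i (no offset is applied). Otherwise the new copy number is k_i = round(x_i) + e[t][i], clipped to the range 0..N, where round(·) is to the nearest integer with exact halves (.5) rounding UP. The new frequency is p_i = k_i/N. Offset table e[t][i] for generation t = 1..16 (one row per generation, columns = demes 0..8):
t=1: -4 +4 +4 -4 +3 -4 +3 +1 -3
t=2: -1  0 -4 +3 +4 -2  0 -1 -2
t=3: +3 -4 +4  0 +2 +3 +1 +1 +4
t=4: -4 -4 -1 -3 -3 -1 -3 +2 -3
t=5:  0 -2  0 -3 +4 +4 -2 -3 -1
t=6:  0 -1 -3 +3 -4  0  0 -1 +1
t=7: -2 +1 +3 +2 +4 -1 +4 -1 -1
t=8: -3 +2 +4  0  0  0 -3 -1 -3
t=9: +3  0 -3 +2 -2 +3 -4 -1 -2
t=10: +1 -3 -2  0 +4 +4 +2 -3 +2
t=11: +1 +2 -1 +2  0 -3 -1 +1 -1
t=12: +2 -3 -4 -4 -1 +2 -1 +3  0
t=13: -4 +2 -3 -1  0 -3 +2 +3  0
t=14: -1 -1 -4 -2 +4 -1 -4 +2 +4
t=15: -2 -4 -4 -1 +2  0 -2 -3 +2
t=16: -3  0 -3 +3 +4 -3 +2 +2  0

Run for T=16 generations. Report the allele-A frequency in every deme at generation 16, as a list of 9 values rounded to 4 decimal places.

t=0: k=[75 75 75 0 0 0 0 0 0]
t=1: x=[75.0000 75.0000 68.0606 6.6269 0.0000 0.0000 0.0000 0.0000 0.0000] k=[75 75 72 3 0 0 0 0 0]
t=2: x=[75.0000 74.7188 65.8174 8.7821 0.2673 0.0000 0.0000 0.0000 0.0000] k=[75 75 62 12 4 0 0 0 0]
t=3: x=[75.0000 73.7820 58.2776 15.5297 4.3189 0.3600 0.0000 0.0000 0.0000] k=[75 70 62 16 6 3 0 0 0]
t=4: x=[74.5265 69.5264 58.1860 18.9524 6.5695 3.0000 0.2727 0.0000 0.0000] k=[71 66 57 16 4 2 0 0 0]
t=5: x=[70.3304 65.3004 53.6580 18.3288 4.8542 2.0000 0.1818 0.0000 0.0000] k=[70 63 54 15 9 6 0 0 0]
t=6: x=[69.0970 62.3978 50.8035 17.6954 9.1887 5.7300 0.5454 0.0000 0.0000] k=[69 61 48 21 5 6 1 0 0]
t=7: x=[67.9595 60.0678 46.2016 21.6773 6.4703 5.4600 1.3734 0.0918 0.0000] k=[66 61 49 24 10 4 5 0 0]
t=8: x=[65.1182 59.8833 47.3000 24.6545 10.6280 4.6300 4.5019 0.4589 0.0000] k=[62 62 51 25 11 5 2 0 0]
t=9: x=[61.4395 60.5395 49.1363 25.7374 11.6210 5.2700 2.1103 0.1836 0.0000] k=[64 61 46 28 10 8 0 0 0]
t=10: x=[63.2299 59.4222 45.1846 27.6464 11.3429 7.4600 0.7271 0.0000 0.0000] k=[64 56 43 28 15 11 3 0 0]
t=11: x=[62.7638 54.9562 42.2592 27.8255 15.6850 10.6400 3.4829 0.2754 0.0000] k=[64 57 41 30 16 8 2 1 0]
t=12: x=[62.8570 55.6089 40.8844 29.3682 16.4108 8.1800 2.4737 1.0197 0.0927] k=[65 53 37 25 15 10 1 4 0]
t=13: x=[63.4268 51.9941 36.7890 24.8432 15.3271 9.6400 2.1002 3.4343 0.3707] k=[59 54 34 24 15 7 4 6 0]
t=14: x=[57.8818 52.0043 34.3323 23.7608 14.9692 7.4500 4.4918 5.3780 0.5561] k=[57 51 30 22 19 6 0 7 5]
t=15: x=[55.7349 48.9605 30.6166 22.1335 17.9623 6.6300 1.1815 6.3034 5.3244] k=[54 45 27 21 20 7 0 3 7]
t=16: x=[52.3882 43.4463 27.5470 21.1419 18.7782 7.5400 0.9089 3.1492 6.8211] k=[49 43 25 24 23 5 3 5 7]

[0.6533, 0.5733, 0.3333, 0.3200, 0.3067, 0.0667, 0.0400, 0.0667, 0.0933]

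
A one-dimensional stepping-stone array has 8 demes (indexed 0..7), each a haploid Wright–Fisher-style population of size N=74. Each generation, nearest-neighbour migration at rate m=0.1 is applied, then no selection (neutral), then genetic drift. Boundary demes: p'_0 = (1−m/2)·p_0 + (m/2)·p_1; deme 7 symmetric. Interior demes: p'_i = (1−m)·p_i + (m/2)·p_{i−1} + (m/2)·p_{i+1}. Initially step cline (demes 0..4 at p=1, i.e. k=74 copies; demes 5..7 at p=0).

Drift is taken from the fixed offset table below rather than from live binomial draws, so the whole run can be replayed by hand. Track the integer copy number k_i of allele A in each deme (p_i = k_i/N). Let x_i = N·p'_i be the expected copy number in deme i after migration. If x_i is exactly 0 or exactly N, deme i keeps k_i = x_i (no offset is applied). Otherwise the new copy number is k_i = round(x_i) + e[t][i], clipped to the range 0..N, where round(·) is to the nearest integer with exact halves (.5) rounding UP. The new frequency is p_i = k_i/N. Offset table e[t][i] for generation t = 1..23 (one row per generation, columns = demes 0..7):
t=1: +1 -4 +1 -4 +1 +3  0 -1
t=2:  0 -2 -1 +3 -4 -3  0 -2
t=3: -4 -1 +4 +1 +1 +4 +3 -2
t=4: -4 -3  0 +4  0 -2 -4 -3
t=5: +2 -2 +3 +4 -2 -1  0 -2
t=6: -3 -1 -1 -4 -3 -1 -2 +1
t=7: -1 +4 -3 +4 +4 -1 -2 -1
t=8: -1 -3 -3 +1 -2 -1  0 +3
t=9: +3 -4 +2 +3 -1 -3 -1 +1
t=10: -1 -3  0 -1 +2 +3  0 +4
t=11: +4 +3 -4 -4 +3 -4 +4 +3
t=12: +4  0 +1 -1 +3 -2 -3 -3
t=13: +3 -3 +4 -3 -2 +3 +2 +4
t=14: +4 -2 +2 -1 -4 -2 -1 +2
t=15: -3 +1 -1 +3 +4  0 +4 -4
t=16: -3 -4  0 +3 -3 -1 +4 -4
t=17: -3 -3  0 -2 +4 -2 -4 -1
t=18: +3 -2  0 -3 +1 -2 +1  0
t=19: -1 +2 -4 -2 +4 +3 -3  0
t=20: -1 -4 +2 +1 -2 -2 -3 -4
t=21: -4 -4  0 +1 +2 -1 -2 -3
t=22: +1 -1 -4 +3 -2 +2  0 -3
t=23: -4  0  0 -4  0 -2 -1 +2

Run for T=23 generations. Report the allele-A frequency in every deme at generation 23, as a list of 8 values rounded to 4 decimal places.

[0.7973, 0.7703, 0.8108, 0.7973, 0.6486, 0.2838, 0.0811, 0.0270]

t=0: k=[74 74 74 74 74 0 0 0]
t=1: x=[74.0000 74.0000 74.0000 74.0000 70.3000 3.7000 0.0000 0.0000] k=[74 74 74 74 71 7 0 0]
t=2: x=[74.0000 74.0000 74.0000 73.8500 67.9500 9.8500 0.3500 0.0000] k=[74 74 74 74 64 7 0 0]
t=3: x=[74.0000 74.0000 74.0000 73.5000 61.6500 9.5000 0.3500 0.0000] k=[74 74 74 74 63 14 3 0]
t=4: x=[74.0000 74.0000 74.0000 73.4500 61.1000 15.9000 3.4000 0.1500] k=[74 74 74 74 61 14 0 0]
t=5: x=[74.0000 74.0000 74.0000 73.3500 59.3000 15.6500 0.7000 0.0000] k=[74 74 74 74 57 15 1 0]
t=6: x=[74.0000 74.0000 74.0000 73.1500 55.7500 16.4000 1.6500 0.0500] k=[74 74 74 69 53 15 0 1]
t=7: x=[74.0000 74.0000 73.7500 68.4500 51.9000 16.1500 0.8000 0.9500] k=[74 74 71 72 56 15 0 0]
t=8: x=[74.0000 73.8500 71.2000 71.1500 54.7500 16.3000 0.7500 0.0000] k=[74 71 68 72 53 15 1 0]
t=9: x=[73.8500 71.0000 68.3500 70.8500 52.0500 16.2000 1.6500 0.0500] k=[74 67 70 74 51 13 1 1]
t=10: x=[73.6500 67.5000 70.0500 72.6500 50.2500 14.3000 1.6000 1.0000] k=[73 65 70 72 52 17 2 5]
t=11: x=[72.6000 65.6500 69.8500 70.9000 51.2500 18.0000 2.9000 4.8500] k=[74 69 66 67 54 14 7 8]
t=12: x=[73.7500 69.1000 66.2000 66.3000 52.6500 15.6500 7.4000 7.9500] k=[74 69 67 65 56 14 4 5]
t=13: x=[73.7500 69.1500 67.0000 64.6500 54.3500 15.6000 4.5500 4.9500] k=[74 66 71 62 52 19 7 9]
t=14: x=[73.6000 66.6500 70.3000 61.9500 50.8500 20.0500 7.7000 8.9000] k=[74 65 72 61 47 18 7 11]
t=15: x=[73.5500 65.8000 71.1000 60.8500 46.2500 18.9000 7.7500 10.8000] k=[71 67 70 64 50 19 12 7]
t=16: x=[70.8000 67.3500 69.5500 63.6000 49.1500 20.2000 12.1000 7.2500] k=[68 63 70 67 46 19 16 3]
t=17: x=[67.7500 63.6000 69.5000 66.1000 45.7000 20.2000 15.5000 3.6500] k=[65 61 70 64 50 18 12 3]
t=18: x=[64.8000 61.6500 69.2500 63.6000 49.1000 19.3000 11.8500 3.4500] k=[68 60 69 61 50 17 13 3]
t=19: x=[67.6000 60.8500 68.1500 60.8500 48.9000 18.4500 12.7000 3.5000] k=[67 63 64 59 53 21 10 4]
t=20: x=[66.8000 63.2500 63.7000 58.9500 51.7000 22.0500 10.2500 4.3000] k=[66 59 66 60 50 20 7 0]
t=21: x=[65.6500 59.7000 65.3500 59.8000 49.0000 20.8500 7.3000 0.3500] k=[62 56 65 61 51 20 5 0]
t=22: x=[61.7000 56.7500 64.3500 60.7000 49.9500 20.8000 5.5000 0.2500] k=[63 56 60 64 48 23 6 0]
t=23: x=[62.6500 56.5500 60.0000 63.0000 47.5500 23.4000 6.5500 0.3000] k=[59 57 60 59 48 21 6 2]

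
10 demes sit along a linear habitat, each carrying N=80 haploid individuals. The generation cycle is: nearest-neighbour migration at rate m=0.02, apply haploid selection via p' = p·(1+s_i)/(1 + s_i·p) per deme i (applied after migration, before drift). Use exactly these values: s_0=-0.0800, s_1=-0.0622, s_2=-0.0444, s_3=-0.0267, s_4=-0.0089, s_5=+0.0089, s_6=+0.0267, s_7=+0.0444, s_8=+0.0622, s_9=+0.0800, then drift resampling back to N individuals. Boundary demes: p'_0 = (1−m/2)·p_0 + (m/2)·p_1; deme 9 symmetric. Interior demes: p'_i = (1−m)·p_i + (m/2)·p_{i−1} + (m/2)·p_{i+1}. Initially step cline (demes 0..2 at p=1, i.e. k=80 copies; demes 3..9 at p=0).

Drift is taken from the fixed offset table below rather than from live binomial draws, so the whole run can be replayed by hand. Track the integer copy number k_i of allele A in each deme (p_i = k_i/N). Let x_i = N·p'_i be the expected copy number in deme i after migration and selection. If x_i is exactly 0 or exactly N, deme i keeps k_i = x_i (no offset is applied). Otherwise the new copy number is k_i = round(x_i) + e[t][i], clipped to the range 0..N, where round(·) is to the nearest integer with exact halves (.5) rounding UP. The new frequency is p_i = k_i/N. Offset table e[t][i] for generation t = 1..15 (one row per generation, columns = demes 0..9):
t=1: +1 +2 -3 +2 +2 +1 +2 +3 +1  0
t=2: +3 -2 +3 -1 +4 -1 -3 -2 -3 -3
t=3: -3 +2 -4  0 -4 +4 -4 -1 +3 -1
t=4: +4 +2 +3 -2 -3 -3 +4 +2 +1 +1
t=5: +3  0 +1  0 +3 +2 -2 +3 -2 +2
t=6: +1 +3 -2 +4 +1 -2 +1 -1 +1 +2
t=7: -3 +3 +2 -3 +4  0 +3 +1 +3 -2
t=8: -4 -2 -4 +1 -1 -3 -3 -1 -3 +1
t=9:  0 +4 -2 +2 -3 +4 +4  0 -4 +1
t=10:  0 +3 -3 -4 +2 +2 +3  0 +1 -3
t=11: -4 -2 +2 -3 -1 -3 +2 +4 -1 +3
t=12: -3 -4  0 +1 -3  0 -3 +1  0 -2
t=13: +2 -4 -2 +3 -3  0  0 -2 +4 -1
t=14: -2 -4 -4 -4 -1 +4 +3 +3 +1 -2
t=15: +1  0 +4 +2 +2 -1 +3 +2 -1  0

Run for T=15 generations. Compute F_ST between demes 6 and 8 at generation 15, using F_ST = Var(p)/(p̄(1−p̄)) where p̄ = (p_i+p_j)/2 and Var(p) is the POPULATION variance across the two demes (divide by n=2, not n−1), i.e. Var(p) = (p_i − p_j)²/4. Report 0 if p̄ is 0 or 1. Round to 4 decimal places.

0.0452

t=0: k=[80 80 80 0 0 0 0 0 0 0]
t=1: x=[80.0000 80.0000 79.1632 0.7788 0.0000 0.0000 0.0000 0.0000 0.0000 0.0000] k=[80 80 76 3 0 0 0 0 0 0]
t=2: x=[80.0000 79.9573 75.1054 3.6057 0.0297 0.0000 0.0000 0.0000 0.0000 0.0000] k=[80 78 78 3 4 0 0 0 0 0]
t=3: x=[79.9783 77.8921 77.1268 3.6642 3.9166 0.0404 0.0000 0.0000 0.0000 0.0000] k=[77 80 73 4 0 4 0 0 0 0]
t=4: x=[76.7821 79.8934 72.0611 4.5329 0.0793 3.9532 0.0411 0.0000 0.0000 0.0000] k=[80 80 75 3 0 1 4 0 0 0]
t=5: x=[80.0000 79.9467 74.0860 3.5959 0.0396 1.0290 4.0296 0.0418 0.0000 0.0000] k=[80 80 75 4 3 3 2 3 0 0]
t=6: x=[80.0000 79.9467 74.0964 4.5817 2.9842 3.0156 2.0725 3.0864 0.0319 0.0000] k=[80 80 72 9 4 1 3 2 1 0]
t=7: x=[80.0000 79.9147 71.0970 9.3541 3.9860 1.0592 3.0463 2.0865 1.0614 0.0108] k=[80 80 73 6 8 1 6 3 4 0]
t=8: x=[80.0000 79.9254 72.0818 6.5259 7.8465 1.1298 6.0661 3.1696 4.1828 0.0432] k=[80 78 68 8 7 0 3 2 1 1]
t=9: x=[79.9783 77.7859 67.0135 8.3847 6.8835 0.1009 3.0360 2.0865 1.0720 1.0789] k=[80 80 65 10 4 4 7 2 0 2]
t=10: x=[80.0000 79.8401 64.0273 10.2458 4.0257 4.0640 7.0884 2.1177 0.0425 2.1342] k=[80 80 61 6 6 6 10 2 1 0]
t=11: x=[80.0000 79.7974 59.9657 6.3891 5.9506 6.0897 10.1105 2.1594 1.0614 0.0108] k=[80 78 62 3 5 3 12 6 0 3]
t=12: x=[79.9783 77.7221 60.9179 3.5179 4.9186 3.1366 12.1185 6.2456 0.0956 3.1981] k=[77 74 61 5 2 3 9 7 0 1]
t=13: x=[76.7173 73.5281 59.8941 5.3923 2.0223 3.0761 9.1310 7.2307 0.0850 1.0681] k=[79 70 58 8 0 3 9 5 4 0]
t=14: x=[78.8166 69.3930 56.8807 8.2183 0.1090 3.0559 9.1106 5.2387 4.2040 0.0432] k=[77 65 53 4 0 7 12 8 5 0]
t=15: x=[76.6202 64.2016 51.8065 4.3376 0.1090 7.0367 12.1796 8.3286 5.2694 0.0540] k=[78 64 56 6 2 6 15 10 4 0]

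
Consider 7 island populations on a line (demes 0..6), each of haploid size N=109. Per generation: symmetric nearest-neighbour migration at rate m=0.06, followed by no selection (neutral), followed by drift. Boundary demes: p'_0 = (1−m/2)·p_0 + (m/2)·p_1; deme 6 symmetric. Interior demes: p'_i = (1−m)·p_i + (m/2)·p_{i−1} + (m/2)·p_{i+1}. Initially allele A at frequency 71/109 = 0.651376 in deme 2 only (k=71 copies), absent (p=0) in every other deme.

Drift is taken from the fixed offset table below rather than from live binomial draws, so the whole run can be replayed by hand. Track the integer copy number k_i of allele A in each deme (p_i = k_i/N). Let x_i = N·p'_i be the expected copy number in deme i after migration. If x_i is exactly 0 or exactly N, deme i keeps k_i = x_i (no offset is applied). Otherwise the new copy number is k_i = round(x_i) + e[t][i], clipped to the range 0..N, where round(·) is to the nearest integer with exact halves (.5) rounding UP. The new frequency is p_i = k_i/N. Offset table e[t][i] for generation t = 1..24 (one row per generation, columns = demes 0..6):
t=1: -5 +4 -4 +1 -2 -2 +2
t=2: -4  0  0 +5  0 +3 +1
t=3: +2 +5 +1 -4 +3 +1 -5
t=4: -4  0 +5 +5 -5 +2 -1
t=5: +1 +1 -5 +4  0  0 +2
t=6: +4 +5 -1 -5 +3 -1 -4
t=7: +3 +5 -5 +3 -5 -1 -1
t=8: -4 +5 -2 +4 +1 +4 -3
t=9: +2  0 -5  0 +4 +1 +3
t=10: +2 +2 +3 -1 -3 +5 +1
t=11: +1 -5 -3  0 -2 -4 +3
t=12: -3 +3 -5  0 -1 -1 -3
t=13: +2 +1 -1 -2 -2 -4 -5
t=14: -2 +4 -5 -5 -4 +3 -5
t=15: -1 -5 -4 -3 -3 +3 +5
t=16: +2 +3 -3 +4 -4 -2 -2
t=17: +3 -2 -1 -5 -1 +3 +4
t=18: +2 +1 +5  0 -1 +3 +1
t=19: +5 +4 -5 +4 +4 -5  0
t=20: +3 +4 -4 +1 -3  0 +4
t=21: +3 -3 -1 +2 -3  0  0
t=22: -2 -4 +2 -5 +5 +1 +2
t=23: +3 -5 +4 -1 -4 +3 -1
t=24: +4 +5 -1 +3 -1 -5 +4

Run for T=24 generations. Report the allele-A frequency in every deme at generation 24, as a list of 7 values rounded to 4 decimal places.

t=0: k=[0 0 71 0 0 0 0]
t=1: x=[0.0000 2.1300 66.7400 2.1300 0.0000 0.0000 0.0000] k=[0 6 63 3 0 0 0]
t=2: x=[0.1800 7.5300 59.4900 4.7100 0.0900 0.0000 0.0000] k=[0 8 59 10 0 0 0]
t=3: x=[0.2400 9.2900 56.0000 11.1700 0.3000 0.0000 0.0000] k=[2 14 57 7 3 0 0]
t=4: x=[2.3600 14.9300 54.2100 8.3800 3.0300 0.0900 0.0000] k=[0 15 59 13 0 2 0]
t=5: x=[0.4500 15.8700 56.3000 13.9900 0.4500 1.8800 0.0600] k=[1 17 51 18 0 2 2]
t=6: x=[1.4800 17.5400 48.9900 18.4500 0.6000 1.9400 2.0000] k=[5 23 48 13 4 1 0]
t=7: x=[5.5400 23.2100 46.2000 13.7800 4.1800 1.0600 0.0300] k=[9 28 41 17 0 0 0]
t=8: x=[9.5700 27.8200 39.8900 17.2100 0.5100 0.0000 0.0000] k=[6 33 38 21 2 0 0]
t=9: x=[6.8100 32.3400 37.3400 20.9400 2.5100 0.0600 0.0000] k=[9 32 32 21 7 1 0]
t=10: x=[9.6900 31.3100 31.6700 20.9100 7.2400 1.1500 0.0300] k=[12 33 35 20 4 6 1]
t=11: x=[12.6300 32.4300 34.4900 19.9700 4.5400 5.7900 1.1500] k=[14 27 31 20 3 2 4]
t=12: x=[14.3900 26.7300 30.5500 19.8200 3.4800 2.0900 3.9400] k=[11 30 26 20 2 1 1]
t=13: x=[11.5700 29.3100 25.9400 19.6400 2.5100 1.0300 1.0000] k=[14 30 25 18 1 0 0]
t=14: x=[14.4800 29.3700 24.9400 17.7000 1.4800 0.0300 0.0000] k=[12 33 20 13 0 3 0]
t=15: x=[12.6300 31.9800 20.1800 12.8200 0.4800 2.8200 0.0900] k=[12 27 16 10 0 6 5]
t=16: x=[12.4500 26.2200 16.1500 9.8800 0.4800 5.7900 5.0300] k=[14 29 13 14 0 4 3]
t=17: x=[14.4500 28.0700 13.5100 13.5500 0.5400 3.8500 3.0300] k=[17 26 13 9 0 7 7]
t=18: x=[17.2700 25.3400 13.2700 8.8500 0.4800 6.7900 7.0000] k=[19 26 18 9 0 10 8]
t=19: x=[19.2100 25.5500 17.9700 9.0000 0.5700 9.6400 8.0600] k=[24 30 13 13 5 5 8]
t=20: x=[24.1800 29.3100 13.5100 12.7600 5.2400 5.0900 7.9100] k=[27 33 10 14 2 5 12]
t=21: x=[27.1800 32.1300 10.8100 13.5200 2.4500 5.1200 11.7900] k=[30 29 10 16 0 5 12]
t=22: x=[29.9700 28.4600 10.7500 15.3400 0.6300 5.0600 11.7900] k=[28 24 13 10 6 6 14]
t=23: x=[27.8800 23.7900 13.2400 9.9700 6.1200 6.2400 13.7600] k=[31 19 17 9 2 9 13]
t=24: x=[30.6400 19.3000 16.8200 9.0300 2.4200 8.9100 12.8800] k=[35 24 16 12 1 4 17]

[0.3211, 0.2202, 0.1468, 0.1101, 0.0092, 0.0367, 0.1560]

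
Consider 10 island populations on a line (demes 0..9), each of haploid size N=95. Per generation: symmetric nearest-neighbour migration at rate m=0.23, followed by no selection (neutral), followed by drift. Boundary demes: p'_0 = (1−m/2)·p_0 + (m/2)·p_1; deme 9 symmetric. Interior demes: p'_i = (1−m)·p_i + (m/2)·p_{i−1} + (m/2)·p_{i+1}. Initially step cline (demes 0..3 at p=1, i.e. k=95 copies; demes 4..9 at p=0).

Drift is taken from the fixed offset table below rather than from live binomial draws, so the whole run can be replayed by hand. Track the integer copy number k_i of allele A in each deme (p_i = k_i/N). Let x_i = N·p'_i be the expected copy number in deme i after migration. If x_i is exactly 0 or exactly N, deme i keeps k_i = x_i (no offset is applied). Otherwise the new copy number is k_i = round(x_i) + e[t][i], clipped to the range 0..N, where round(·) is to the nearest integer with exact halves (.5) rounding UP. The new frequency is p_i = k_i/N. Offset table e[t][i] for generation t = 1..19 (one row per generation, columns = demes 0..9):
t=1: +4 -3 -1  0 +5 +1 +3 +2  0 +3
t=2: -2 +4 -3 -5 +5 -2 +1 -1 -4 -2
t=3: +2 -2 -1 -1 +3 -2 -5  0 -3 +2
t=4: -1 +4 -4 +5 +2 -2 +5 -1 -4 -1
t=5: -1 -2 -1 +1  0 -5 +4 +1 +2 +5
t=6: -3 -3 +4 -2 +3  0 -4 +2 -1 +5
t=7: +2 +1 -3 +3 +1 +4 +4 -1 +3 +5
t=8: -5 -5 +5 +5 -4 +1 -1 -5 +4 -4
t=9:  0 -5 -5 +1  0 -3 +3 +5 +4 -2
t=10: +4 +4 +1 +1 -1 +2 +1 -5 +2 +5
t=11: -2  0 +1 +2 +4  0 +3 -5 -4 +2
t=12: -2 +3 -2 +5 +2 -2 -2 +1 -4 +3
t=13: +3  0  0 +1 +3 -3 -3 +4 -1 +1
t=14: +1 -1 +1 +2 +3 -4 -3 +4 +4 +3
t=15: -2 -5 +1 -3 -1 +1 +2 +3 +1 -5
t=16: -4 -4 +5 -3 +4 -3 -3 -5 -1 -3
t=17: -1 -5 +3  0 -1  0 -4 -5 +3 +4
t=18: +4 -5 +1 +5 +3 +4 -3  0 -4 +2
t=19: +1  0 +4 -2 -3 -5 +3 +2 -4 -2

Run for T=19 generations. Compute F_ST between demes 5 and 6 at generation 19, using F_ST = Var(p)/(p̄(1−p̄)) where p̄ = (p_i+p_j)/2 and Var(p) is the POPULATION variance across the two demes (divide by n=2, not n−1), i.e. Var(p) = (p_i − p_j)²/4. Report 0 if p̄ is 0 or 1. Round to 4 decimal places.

0.0259

t=0: k=[95 95 95 95 0 0 0 0 0 0]
t=1: x=[95.0000 95.0000 95.0000 84.0750 10.9250 0.0000 0.0000 0.0000 0.0000 0.0000] k=[95 95 95 84 16 0 0 0 0 0]
t=2: x=[95.0000 95.0000 93.7350 77.4450 21.9800 1.8400 0.0000 0.0000 0.0000 0.0000] k=[95 95 91 72 27 0 0 0 0 0]
t=3: x=[95.0000 94.5400 89.2750 69.0100 29.0700 3.1050 0.0000 0.0000 0.0000 0.0000] k=[95 93 88 68 32 1 0 0 0 0]
t=4: x=[94.7700 92.6550 86.2750 66.1600 32.5750 4.4500 0.1150 0.0000 0.0000 0.0000] k=[94 95 82 71 35 2 5 0 0 0]
t=5: x=[94.1150 93.3900 82.2300 68.1250 35.3450 6.1400 4.0800 0.5750 0.0000 0.0000] k=[93 91 81 69 35 1 8 2 0 0]
t=6: x=[92.7700 90.0800 80.7700 66.4700 35.0000 5.7150 6.5050 2.4600 0.2300 0.0000] k=[90 87 85 64 38 6 3 4 0 0]
t=7: x=[89.6550 87.1150 82.8150 63.4250 37.3100 9.3350 3.4600 3.4250 0.4600 0.0000] k=[92 88 80 66 38 13 7 2 3 0]
t=8: x=[91.5400 87.5400 79.3100 64.3900 38.3450 15.1850 7.1150 2.6900 2.5400 0.3450] k=[87 83 84 69 34 16 6 0 7 0]
t=9: x=[86.5400 83.5750 82.1600 66.7000 35.9550 16.9200 6.4600 1.4950 5.3900 0.8050] k=[87 79 77 68 36 14 9 6 9 0]
t=10: x=[86.0800 79.6900 76.1950 65.3550 37.1500 15.9550 9.2300 6.6900 7.6200 1.0350] k=[90 84 77 66 36 18 10 2 10 6]
t=11: x=[89.3100 83.8850 76.5400 63.8150 37.3800 19.1500 10.0000 3.8400 8.6200 6.4600] k=[87 84 78 66 41 19 13 0 5 8]
t=12: x=[86.6550 83.6550 77.3100 64.5050 41.3450 20.8400 12.1950 2.0700 4.7700 7.6550] k=[85 87 75 70 43 19 10 3 1 11]
t=13: x=[85.2300 85.3900 75.8050 67.4700 43.3450 20.7250 10.2300 3.5750 2.3800 9.8500] k=[88 85 76 68 46 18 7 8 1 11]
t=14: x=[87.6550 84.3100 76.1150 66.3900 45.3100 19.9550 8.3800 7.0800 2.9550 9.8500] k=[89 83 77 68 48 16 5 11 7 13]
t=15: x=[88.3100 83.0000 76.6550 66.7350 46.6200 18.4150 6.9550 9.8500 8.1500 12.3100] k=[86 78 78 64 46 19 9 13 9 7]
t=16: x=[85.0800 78.9200 76.3900 63.5400 44.9650 20.9550 10.6100 12.0800 9.2300 7.2300] k=[81 75 81 61 49 18 8 7 8 4]
t=17: x=[80.3100 76.3800 78.0100 61.9200 46.8150 20.4150 9.0350 7.2300 7.4250 4.4600] k=[79 71 81 62 46 20 5 2 10 8]
t=18: x=[78.0800 73.0700 77.6650 62.3450 44.8500 21.2650 6.3800 3.2650 8.8500 8.2300] k=[82 68 79 67 48 25 3 3 5 10]
t=19: x=[80.3900 70.8750 76.3550 66.1950 47.5400 25.1150 5.5300 3.2300 5.3450 9.4250] k=[81 71 80 64 45 20 9 5 1 7]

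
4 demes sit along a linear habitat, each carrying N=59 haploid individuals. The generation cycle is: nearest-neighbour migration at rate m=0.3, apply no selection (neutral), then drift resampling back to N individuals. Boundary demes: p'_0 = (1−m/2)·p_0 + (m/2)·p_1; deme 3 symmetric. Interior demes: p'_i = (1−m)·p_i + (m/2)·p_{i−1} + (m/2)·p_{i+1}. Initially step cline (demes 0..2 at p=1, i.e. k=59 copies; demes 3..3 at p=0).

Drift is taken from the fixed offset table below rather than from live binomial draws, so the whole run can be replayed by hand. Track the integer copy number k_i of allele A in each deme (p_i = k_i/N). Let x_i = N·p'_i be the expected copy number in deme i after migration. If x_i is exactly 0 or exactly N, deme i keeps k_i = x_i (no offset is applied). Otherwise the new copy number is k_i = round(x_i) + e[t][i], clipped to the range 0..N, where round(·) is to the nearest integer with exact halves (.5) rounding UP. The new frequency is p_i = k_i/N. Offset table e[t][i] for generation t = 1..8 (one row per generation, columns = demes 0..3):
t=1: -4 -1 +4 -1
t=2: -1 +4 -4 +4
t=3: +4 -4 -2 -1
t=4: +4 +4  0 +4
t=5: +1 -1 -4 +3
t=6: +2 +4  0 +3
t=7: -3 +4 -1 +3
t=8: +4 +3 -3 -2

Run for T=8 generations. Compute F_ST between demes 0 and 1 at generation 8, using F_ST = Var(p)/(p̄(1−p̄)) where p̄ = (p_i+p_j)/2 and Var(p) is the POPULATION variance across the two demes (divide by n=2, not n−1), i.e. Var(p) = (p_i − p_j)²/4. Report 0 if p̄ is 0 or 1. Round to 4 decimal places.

t=0: k=[59 59 59 0]
t=1: x=[59.0000 59.0000 50.1500 8.8500] k=[59 59 54 8]
t=2: x=[59.0000 58.2500 47.8500 14.9000] k=[59 59 44 19]
t=3: x=[59.0000 56.7500 42.5000 22.7500] k=[59 53 41 22]
t=4: x=[58.1000 52.1000 39.9500 24.8500] k=[59 56 40 29]
t=5: x=[58.5500 54.0500 40.7500 30.6500] k=[59 53 37 34]
t=6: x=[58.1000 51.5000 38.9500 34.4500] k=[59 56 39 37]
t=7: x=[58.5500 53.9000 41.2500 37.3000] k=[56 58 40 40]
t=8: x=[56.3000 55.0000 42.7000 40.0000] k=[59 58 40 38]

0.0085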